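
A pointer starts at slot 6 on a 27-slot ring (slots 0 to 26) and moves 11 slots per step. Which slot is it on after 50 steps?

16

50·11 = 550.
550 = 20·27 + 10, so 550 mod 27 = 10.
(6 + 10) mod 27 = 16.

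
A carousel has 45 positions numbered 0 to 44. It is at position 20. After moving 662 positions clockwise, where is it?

7

Dividing 662 by 45 gives quotient 14 and remainder 32.
(20 + 32) mod 45 = 7.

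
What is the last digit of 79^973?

9

Last digits of 9^n: 9, 1 (period 2).
973 mod 2 = 1, so the last digit matches 9^1 = 9.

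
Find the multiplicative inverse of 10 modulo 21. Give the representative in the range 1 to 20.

19

10·19 = 190 = 9·21 + 1, so 10⁻¹ ≡ 19 (mod 21).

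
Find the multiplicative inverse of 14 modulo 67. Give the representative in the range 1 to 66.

14·24 = 336 = 5·67 + 1, so 14⁻¹ ≡ 24 (mod 67).

24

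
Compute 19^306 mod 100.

By repeated squaring mod 100: 19^1≡19, 19^2≡61, 19^4≡21, 19^8≡41, 19^16≡81, 19^32≡61, 19^64≡21, 19^128≡41, 19^256≡81.
Since 306 = 2 + 16 + 32 + 256 in binary, 19^306 ≡ 61·81·61·81 ≡ 81 (mod 100).

81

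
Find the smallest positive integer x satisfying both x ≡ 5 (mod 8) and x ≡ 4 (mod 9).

Since 9·1 ≡ 1 (mod 8), take x = 4 + 9·((5−4)·1 mod 8) = 4 + 9·1 = 13.
Check: 13 mod 8 = 5, 13 mod 9 = 4.

13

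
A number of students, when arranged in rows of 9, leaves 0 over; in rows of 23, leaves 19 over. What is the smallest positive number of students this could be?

180

Since 23·2 ≡ 1 (mod 9), take x = 19 + 23·((0−19)·2 mod 9) = 19 + 23·7 = 180.
Check: 180 mod 9 = 0, 180 mod 23 = 19.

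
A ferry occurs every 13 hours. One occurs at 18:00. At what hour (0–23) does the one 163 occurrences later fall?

1

163·13 = 2119.
2119 = 88·24 + 7, so 2119 mod 24 = 7.
(18 + 7) mod 24 = 1.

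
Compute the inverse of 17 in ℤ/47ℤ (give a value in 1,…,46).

47 = 2·17 + 13
17 = 1·13 + 4
13 = 3·4 + 1
4 = 4·1 + 0
Back-substituting gives 17·36 ≡ 1 (mod 47).

36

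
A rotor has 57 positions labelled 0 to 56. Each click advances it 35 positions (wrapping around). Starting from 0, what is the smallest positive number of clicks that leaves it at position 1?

44

35·44 = 1540 = 27·57 + 1, so 35⁻¹ ≡ 44 (mod 57).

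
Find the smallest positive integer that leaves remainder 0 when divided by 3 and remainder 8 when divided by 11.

30

x ≡ 0 (mod 3) gives x ∈ {0, 3, 6, 9, 12, 15, 18, 21, …}.
The first of these with x mod 11 = 8 is 30.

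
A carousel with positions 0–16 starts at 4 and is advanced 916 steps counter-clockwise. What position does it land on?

6

916 − 53·17 = 15, so 916 ≡ 15 (mod 17).
(4 − 15) mod 17 = 6.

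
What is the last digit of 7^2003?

3

Powers of 7 mod 10 repeat with period 4: 7, 9, 3, 1.
2003 leaves remainder 3 on division by 4, so 7^2003 ends in 3.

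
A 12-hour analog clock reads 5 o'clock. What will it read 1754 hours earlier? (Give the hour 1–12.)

Dividing 1754 by 12 gives quotient 146 and remainder 2.
5 − 2 → 3 on a 12-hour dial.

3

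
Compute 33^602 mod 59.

By repeated squaring mod 59: 33^1≡33, 33^2≡27, 33^4≡21, 33^8≡28, 33^16≡17, 33^32≡53, 33^64≡36, 33^128≡57, 33^256≡4, 33^512≡16.
Since 602 = 2 + 8 + 16 + 64 + 512 in binary, 33^602 ≡ 27·28·17·36·16 ≡ 22 (mod 59).

22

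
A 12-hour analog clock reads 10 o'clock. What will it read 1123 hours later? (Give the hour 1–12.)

1123 − 93·12 = 7, so 1123 ≡ 7 (mod 12).
10 + 7 → 5 on a 12-hour dial.

5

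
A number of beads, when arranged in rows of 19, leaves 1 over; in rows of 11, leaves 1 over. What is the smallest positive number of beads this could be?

1

x ≡ 1 (mod 11) gives x ∈ {1}.
The first of these with x mod 19 = 1 is 1.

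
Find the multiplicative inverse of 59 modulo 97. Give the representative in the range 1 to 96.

74

59·74 = 4366 = 45·97 + 1, so 59⁻¹ ≡ 74 (mod 97).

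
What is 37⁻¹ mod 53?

43

37·43 = 1591 = 30·53 + 1, so 37⁻¹ ≡ 43 (mod 53).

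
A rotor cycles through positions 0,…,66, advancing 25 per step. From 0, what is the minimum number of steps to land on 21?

25⁻¹ ≡ 59 (mod 67) because 25·59 = 1475 = 22·67 + 1.
So x ≡ 59·21 = 1239 ≡ 33 (mod 67).
Check: 25·33 = 825 = 12·67 + 21.

33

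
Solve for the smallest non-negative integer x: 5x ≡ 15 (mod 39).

5⁻¹ ≡ 8 (mod 39) because 5·8 = 40 = 1·39 + 1.
Multiplying both sides by 8: x ≡ 8·15 = 120 ≡ 3 (mod 39).
Check: 5·3 = 15 = 0·39 + 15.

3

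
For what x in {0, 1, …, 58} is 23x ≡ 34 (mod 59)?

23⁻¹ ≡ 18 (mod 59) because 23·18 = 414 = 7·59 + 1.
So x ≡ 18·34 = 612 ≡ 22 (mod 59).
Check: 23·22 = 506 = 8·59 + 34.

22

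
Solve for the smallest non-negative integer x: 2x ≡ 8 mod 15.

4

2⁻¹ ≡ 8 (mod 15) because 2·8 = 16 = 1·15 + 1.
Multiplying both sides by 8: x ≡ 8·8 = 64 ≡ 4 (mod 15).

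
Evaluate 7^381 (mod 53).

Square-and-reduce mod 53: 7^1≡7, 7^2≡49, 7^4≡16, 7^8≡44, 7^16≡28, 7^32≡42, 7^64≡15, 7^128≡13, 7^256≡10.
381 = 1 + 4 + 8 + 16 + 32 + 64 + 256, so 7^381 ≡ 7·16·44·28·42·15·10 ≡ 37 (mod 53).

37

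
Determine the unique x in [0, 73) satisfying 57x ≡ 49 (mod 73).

The inverse of 57 mod 73 is 41 (since 57·41 = 2337 ≡ 1).
So x ≡ 41·49 = 2009 ≡ 38 (mod 73).

38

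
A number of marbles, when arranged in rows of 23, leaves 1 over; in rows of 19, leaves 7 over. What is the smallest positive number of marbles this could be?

254

x ≡ 7 (mod 19) gives x ∈ {7, 26, 45, 64, 83, 102, 121, 140, …}.
The first of these with x mod 23 = 1 is 254.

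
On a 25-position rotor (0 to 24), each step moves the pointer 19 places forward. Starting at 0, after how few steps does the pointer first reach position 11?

19

The inverse of 19 mod 25 is 4 (since 19·4 = 76 ≡ 1).
So x ≡ 4·11 = 44 ≡ 19 (mod 25).
Check: 19·19 = 361 = 14·25 + 11.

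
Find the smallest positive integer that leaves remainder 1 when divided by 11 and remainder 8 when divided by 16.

56

Since 16·9 ≡ 1 (mod 11), take x = 8 + 16·((1−8)·9 mod 11) = 8 + 16·3 = 56.
Check: 56 mod 11 = 1, 56 mod 16 = 8.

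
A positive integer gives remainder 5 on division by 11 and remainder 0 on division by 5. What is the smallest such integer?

5

Since 5·9 ≡ 1 (mod 11), take x = 0 + 5·((5−0)·9 mod 11) = 0 + 5·1 = 5.
Check: 5 mod 11 = 5, 5 mod 5 = 0.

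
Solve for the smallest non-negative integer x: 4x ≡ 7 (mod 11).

The inverse of 4 mod 11 is 3 (since 4·3 = 12 ≡ 1).
So x ≡ 3·7 = 21 ≡ 10 (mod 11).

10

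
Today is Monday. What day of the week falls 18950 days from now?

Tuesday

18950 − 2707·7 = 1, so 18950 ≡ 1 (mod 7).
Monday + 1 day → Tuesday.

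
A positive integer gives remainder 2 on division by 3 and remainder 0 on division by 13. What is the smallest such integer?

x ≡ 2 (mod 3) gives x ∈ {2, 5, 8, 11, 14, 17, 20, 23, …}.
The first of these with x mod 13 = 0 is 26.

26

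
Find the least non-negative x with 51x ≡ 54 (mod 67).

5

The inverse of 51 mod 67 is 46 (since 51·46 = 2346 ≡ 1).
So x ≡ 46·54 = 2484 ≡ 5 (mod 67).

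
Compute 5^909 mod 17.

By repeated squaring mod 17: 5^1≡5, 5^2≡8, 5^4≡13, 5^8≡16, 5^16≡1, 5^32≡1, 5^64≡1, 5^128≡1, 5^256≡1, 5^512≡1.
909 = 1 + 4 + 8 + 128 + 256 + 512, so 5^909 ≡ 5·13·16·1·1·1 ≡ 3 (mod 17).

3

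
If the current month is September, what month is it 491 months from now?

491 mod 12 = 11 (since 40·12 = 480).
September + 11 months → August.

August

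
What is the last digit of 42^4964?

Powers of 2 mod 10 repeat with period 4: 2, 4, 8, 6.
4964 leaves remainder 0 on division by 4, so 42^4964 ends in 6.

6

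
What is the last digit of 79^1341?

9

Powers of 9 mod 10 repeat with period 2: 9, 1.
1341 leaves remainder 1 on division by 2, so 79^1341 ends in 9.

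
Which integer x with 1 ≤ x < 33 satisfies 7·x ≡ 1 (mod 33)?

19

7·19 = 133 = 4·33 + 1, so 7⁻¹ ≡ 19 (mod 33).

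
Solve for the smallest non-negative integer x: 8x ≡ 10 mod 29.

8⁻¹ ≡ 11 (mod 29) because 8·11 = 88 = 3·29 + 1.
Multiplying both sides by 11: x ≡ 11·10 = 110 ≡ 23 (mod 29).

23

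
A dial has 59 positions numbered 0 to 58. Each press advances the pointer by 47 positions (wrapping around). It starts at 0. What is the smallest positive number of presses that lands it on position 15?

The inverse of 47 mod 59 is 54 (since 47·54 = 2538 ≡ 1).
Multiplying both sides by 54: x ≡ 54·15 = 810 ≡ 43 (mod 59).

43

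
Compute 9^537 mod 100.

69

Square-and-reduce mod 100: 9^1≡9, 9^2≡81, 9^4≡61, 9^8≡21, 9^16≡41, 9^32≡81, 9^64≡61, 9^128≡21, 9^256≡41, 9^512≡81.
537 = 1 + 8 + 16 + 512, so 9^537 ≡ 9·21·41·81 ≡ 69 (mod 100).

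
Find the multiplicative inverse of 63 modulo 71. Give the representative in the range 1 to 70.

62

71 = 1·63 + 8
63 = 7·8 + 7
8 = 1·7 + 1
7 = 7·1 + 0
Back-substituting gives 63·62 ≡ 1 (mod 71).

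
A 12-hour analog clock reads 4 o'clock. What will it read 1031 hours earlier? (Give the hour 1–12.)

5

1031 = 85·12 + 11, so 1031 mod 12 = 11.
4 − 11 → 5 on a 12-hour dial.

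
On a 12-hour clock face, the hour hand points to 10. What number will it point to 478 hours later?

8

478 mod 12 = 10 (since 39·12 = 468).
10 + 10 → 8 on a 12-hour dial.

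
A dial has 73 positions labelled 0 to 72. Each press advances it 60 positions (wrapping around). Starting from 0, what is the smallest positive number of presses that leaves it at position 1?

28

60·28 = 1680 = 23·73 + 1, so 60⁻¹ ≡ 28 (mod 73).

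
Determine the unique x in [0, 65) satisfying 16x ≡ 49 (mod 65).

The inverse of 16 mod 65 is 61 (since 16·61 = 976 ≡ 1).
Multiplying both sides by 61: x ≡ 61·49 = 2989 ≡ 64 (mod 65).

64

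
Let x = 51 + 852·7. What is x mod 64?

63

852·7 = 5964.
Dividing 5964 by 64 gives quotient 93 and remainder 12.
(51 + 12) mod 64 = 63.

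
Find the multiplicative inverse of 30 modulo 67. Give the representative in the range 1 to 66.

38

67 = 2·30 + 7
30 = 4·7 + 2
7 = 3·2 + 1
2 = 2·1 + 0
Back-substituting gives 30·38 ≡ 1 (mod 67).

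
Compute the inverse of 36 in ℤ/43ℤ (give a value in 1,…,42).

36·6 = 216 = 5·43 + 1, so 36⁻¹ ≡ 6 (mod 43).

6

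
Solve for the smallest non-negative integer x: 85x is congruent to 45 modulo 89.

85⁻¹ ≡ 22 (mod 89) because 85·22 = 1870 = 21·89 + 1.
So x ≡ 22·45 = 990 ≡ 11 (mod 89).
Check: 85·11 = 935 = 10·89 + 45.

11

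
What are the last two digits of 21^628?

61

Successive squares of 21 mod 100: 21^1≡21, 21^2≡41, 21^4≡81, 21^8≡61, 21^16≡21, 21^32≡41, 21^64≡81, 21^128≡61, 21^256≡21, 21^512≡41.
628 = 4 + 16 + 32 + 64 + 512, so 21^628 ≡ 81·21·41·81·41 ≡ 61 (mod 100).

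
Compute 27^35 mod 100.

By repeated squaring mod 100: 27^1≡27, 27^2≡29, 27^4≡41, 27^8≡81, 27^16≡61, 27^32≡21.
Since 35 = 1 + 2 + 32 in binary, 27^35 ≡ 27·29·21 ≡ 43 (mod 100).

43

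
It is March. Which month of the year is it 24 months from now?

March

24 = 2·12 + 0, so 24 mod 12 = 0.
March + 0 months → March.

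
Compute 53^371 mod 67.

By repeated squaring mod 67: 53^1≡53, 53^2≡62, 53^4≡25, 53^8≡22, 53^16≡15, 53^32≡24, 53^64≡40, 53^128≡59, 53^256≡64.
371 = 1 + 2 + 16 + 32 + 64 + 256, so 53^371 ≡ 53·62·15·24·40·64 ≡ 45 (mod 67).

45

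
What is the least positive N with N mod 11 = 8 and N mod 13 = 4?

30

x ≡ 8 (mod 11) gives x ∈ {8, 19, 30}.
The first of these with x mod 13 = 4 is 30.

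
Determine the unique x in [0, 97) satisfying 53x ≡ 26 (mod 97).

The inverse of 53 mod 97 is 11 (since 53·11 = 583 ≡ 1).
So x ≡ 11·26 = 286 ≡ 92 (mod 97).

92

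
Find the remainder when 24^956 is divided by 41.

31

Successive squares of 24 mod 41: 24^1≡24, 24^2≡2, 24^4≡4, 24^8≡16, 24^16≡10, 24^32≡18, 24^64≡37, 24^128≡16, 24^256≡10, 24^512≡18.
Since 956 = 4 + 8 + 16 + 32 + 128 + 256 + 512 in binary, 24^956 ≡ 4·16·10·18·16·10·18 ≡ 31 (mod 41).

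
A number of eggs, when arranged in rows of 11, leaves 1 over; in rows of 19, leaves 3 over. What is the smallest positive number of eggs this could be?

x ≡ 1 (mod 11) gives x ∈ {1, 12, 23, 34, 45, 56, 67, 78, …}.
The first of these with x mod 19 = 3 is 155.

155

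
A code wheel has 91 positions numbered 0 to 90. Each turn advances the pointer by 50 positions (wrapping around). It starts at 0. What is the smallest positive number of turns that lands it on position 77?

7

The inverse of 50 mod 91 is 71 (since 50·71 = 3550 ≡ 1).
So x ≡ 71·77 = 5467 ≡ 7 (mod 91).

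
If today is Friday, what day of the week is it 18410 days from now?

18410 mod 7 = 0 (since 2630·7 = 18410).
Friday + 0 days → Friday.

Friday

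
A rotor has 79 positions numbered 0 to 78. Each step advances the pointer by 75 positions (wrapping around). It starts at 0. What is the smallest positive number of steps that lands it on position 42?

75⁻¹ ≡ 59 (mod 79) because 75·59 = 4425 = 56·79 + 1.
So x ≡ 59·42 = 2478 ≡ 29 (mod 79).

29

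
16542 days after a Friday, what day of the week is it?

Saturday

16542 − 2363·7 = 1, so 16542 ≡ 1 (mod 7).
Friday + 1 day → Saturday.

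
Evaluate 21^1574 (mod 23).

2

Successive squares of 21 mod 23: 21^1≡21, 21^2≡4, 21^4≡16, 21^8≡3, 21^16≡9, 21^32≡12, 21^64≡6, 21^128≡13, 21^256≡8, 21^512≡18, 21^1024≡2.
Since 1574 = 2 + 4 + 32 + 512 + 1024 in binary, 21^1574 ≡ 4·16·12·18·2 ≡ 2 (mod 23).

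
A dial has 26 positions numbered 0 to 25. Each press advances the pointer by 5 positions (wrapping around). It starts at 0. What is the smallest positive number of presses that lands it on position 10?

5⁻¹ ≡ 21 (mod 26) because 5·21 = 105 = 4·26 + 1.
Multiplying both sides by 21: x ≡ 21·10 = 210 ≡ 2 (mod 26).

2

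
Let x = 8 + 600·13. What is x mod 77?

31

600·13 = 7800.
7800 = 101·77 + 23, so 7800 mod 77 = 23.
(8 + 23) mod 77 = 31.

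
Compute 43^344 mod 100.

1

Successive squares of 43 mod 100: 43^1≡43, 43^2≡49, 43^4≡1, 43^8≡1, 43^16≡1, 43^32≡1, 43^64≡1, 43^128≡1, 43^256≡1.
344 = 8 + 16 + 64 + 256, so 43^344 ≡ 1·1·1·1 ≡ 1 (mod 100).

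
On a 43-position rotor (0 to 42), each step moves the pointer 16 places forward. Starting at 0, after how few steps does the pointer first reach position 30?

The inverse of 16 mod 43 is 35 (since 16·35 = 560 ≡ 1).
So x ≡ 35·30 = 1050 ≡ 18 (mod 43).

18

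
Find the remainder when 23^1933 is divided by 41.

31

By repeated squaring mod 41: 23^1≡23, 23^2≡37, 23^4≡16, 23^8≡10, 23^16≡18, 23^32≡37, 23^64≡16, 23^128≡10, 23^256≡18, 23^512≡37, 23^1024≡16.
1933 = 1 + 4 + 8 + 128 + 256 + 512 + 1024, so 23^1933 ≡ 23·16·10·10·18·37·16 ≡ 31 (mod 41).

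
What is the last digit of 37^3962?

Last digits of 7^n: 7, 9, 3, 1 (period 4).
3962 leaves remainder 2 on division by 4, so 37^3962 ends in 9.

9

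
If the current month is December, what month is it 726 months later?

June

726 mod 12 = 6 (since 60·12 = 720).
December + 6 months → June.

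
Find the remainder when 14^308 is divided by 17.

13

Square-and-reduce mod 17: 14^1≡14, 14^2≡9, 14^4≡13, 14^8≡16, 14^16≡1, 14^32≡1, 14^64≡1, 14^128≡1, 14^256≡1.
Since 308 = 4 + 16 + 32 + 256 in binary, 14^308 ≡ 13·1·1·1 ≡ 13 (mod 17).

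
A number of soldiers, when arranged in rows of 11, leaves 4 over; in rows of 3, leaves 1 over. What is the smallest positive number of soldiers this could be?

4

x ≡ 1 (mod 3) gives x ∈ {1, 4}.
The first of these with x mod 11 = 4 is 4.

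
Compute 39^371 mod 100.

39

By repeated squaring mod 100: 39^1≡39, 39^2≡21, 39^4≡41, 39^8≡81, 39^16≡61, 39^32≡21, 39^64≡41, 39^128≡81, 39^256≡61.
371 = 1 + 2 + 16 + 32 + 64 + 256, so 39^371 ≡ 39·21·61·21·41·61 ≡ 39 (mod 100).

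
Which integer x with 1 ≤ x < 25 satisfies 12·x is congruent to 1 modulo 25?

23

25 = 2·12 + 1
12 = 12·1 + 0
Back-substituting gives 12·23 ≡ 1 (mod 25).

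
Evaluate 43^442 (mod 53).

1

By repeated squaring mod 53: 43^1≡43, 43^2≡47, 43^4≡36, 43^8≡24, 43^16≡46, 43^32≡49, 43^64≡16, 43^128≡44, 43^256≡28.
442 = 2 + 8 + 16 + 32 + 128 + 256, so 43^442 ≡ 47·24·46·49·44·28 ≡ 1 (mod 53).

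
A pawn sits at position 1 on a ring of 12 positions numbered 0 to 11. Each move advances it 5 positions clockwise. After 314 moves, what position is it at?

11

314·5 = 1570.
1570 mod 12 = 10 (since 130·12 = 1560).
(1 + 10) mod 12 = 11.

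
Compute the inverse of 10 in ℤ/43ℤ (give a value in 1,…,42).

43 = 4·10 + 3
10 = 3·3 + 1
3 = 3·1 + 0
Back-substituting gives 10·13 ≡ 1 (mod 43).

13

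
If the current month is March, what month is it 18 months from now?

September

18 mod 12 = 6 (since 1·12 = 12).
March + 6 months → September.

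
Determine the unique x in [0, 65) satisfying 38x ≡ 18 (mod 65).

The inverse of 38 mod 65 is 12 (since 38·12 = 456 ≡ 1).
So x ≡ 12·18 = 216 ≡ 21 (mod 65).

21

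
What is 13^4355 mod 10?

7

Powers of 3 mod 10 repeat with period 4: 3, 9, 7, 1.
4355 mod 4 = 3, so the last digit matches 3^3 = 7.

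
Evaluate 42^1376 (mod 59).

15

Successive squares of 42 mod 59: 42^1≡42, 42^2≡53, 42^4≡36, 42^8≡57, 42^16≡4, 42^32≡16, 42^64≡20, 42^128≡46, 42^256≡51, 42^512≡5, 42^1024≡25.
Since 1376 = 32 + 64 + 256 + 1024 in binary, 42^1376 ≡ 16·20·51·25 ≡ 15 (mod 59).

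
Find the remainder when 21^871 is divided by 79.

1

Successive squares of 21 mod 79: 21^1≡21, 21^2≡46, 21^4≡62, 21^8≡52, 21^16≡18, 21^32≡8, 21^64≡64, 21^128≡67, 21^256≡65, 21^512≡38.
Since 871 = 1 + 2 + 4 + 32 + 64 + 256 + 512 in binary, 21^871 ≡ 21·46·62·8·64·65·38 ≡ 1 (mod 79).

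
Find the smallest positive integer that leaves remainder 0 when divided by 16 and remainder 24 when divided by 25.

224

x ≡ 0 (mod 16) gives x ∈ {0, 16, 32, 48, 64, 80, 96, 112, …}.
The first of these with x mod 25 = 24 is 224.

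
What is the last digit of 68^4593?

8

The units digit of 68^n cycles with period 4: 8, 4, 2, 6, …
4593 mod 4 = 1, so the last digit matches 8^1 = 8.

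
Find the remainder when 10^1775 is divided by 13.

4

Successive squares of 10 mod 13: 10^1≡10, 10^2≡9, 10^4≡3, 10^8≡9, 10^16≡3, 10^32≡9, 10^64≡3, 10^128≡9, 10^256≡3, 10^512≡9, 10^1024≡3.
1775 = 1 + 2 + 4 + 8 + 32 + 64 + 128 + 512 + 1024, so 10^1775 ≡ 10·9·3·9·9·3·9·9·3 ≡ 4 (mod 13).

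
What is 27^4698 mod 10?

9

Last digits of 7^n: 7, 9, 3, 1 (period 4).
4698 leaves remainder 2 on division by 4, so 27^4698 ends in 9.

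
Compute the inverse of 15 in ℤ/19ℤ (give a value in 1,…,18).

14

15·14 = 210 = 11·19 + 1, so 15⁻¹ ≡ 14 (mod 19).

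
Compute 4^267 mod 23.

18

By repeated squaring mod 23: 4^1≡4, 4^2≡16, 4^4≡3, 4^8≡9, 4^16≡12, 4^32≡6, 4^64≡13, 4^128≡8, 4^256≡18.
Since 267 = 1 + 2 + 8 + 256 in binary, 4^267 ≡ 4·16·9·18 ≡ 18 (mod 23).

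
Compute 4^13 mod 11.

By repeated squaring mod 11: 4^1≡4, 4^2≡5, 4^4≡3, 4^8≡9.
13 = 1 + 4 + 8, so 4^13 ≡ 4·3·9 ≡ 9 (mod 11).

9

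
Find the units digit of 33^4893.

Last digits of 3^n: 3, 9, 7, 1 (period 4).
4893 leaves remainder 1 on division by 4, so 33^4893 ends in 3.

3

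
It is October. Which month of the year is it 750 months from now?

April

750 mod 12 = 6 (since 62·12 = 744).
October + 6 months → April.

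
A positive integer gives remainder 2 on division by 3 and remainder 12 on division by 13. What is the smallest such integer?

x ≡ 2 (mod 3) gives x ∈ {2, 5, 8, 11, 14, 17, 20, 23, …}.
The first of these with x mod 13 = 12 is 38.

38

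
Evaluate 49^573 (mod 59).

19

By repeated squaring mod 59: 49^1≡49, 49^2≡41, 49^4≡29, 49^8≡15, 49^16≡48, 49^32≡3, 49^64≡9, 49^128≡22, 49^256≡12, 49^512≡26.
573 = 1 + 4 + 8 + 16 + 32 + 512, so 49^573 ≡ 49·29·15·48·3·26 ≡ 19 (mod 59).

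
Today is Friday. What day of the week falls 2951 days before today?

2951 = 421·7 + 4, so 2951 mod 7 = 4.
Friday − 4 days → Monday.

Monday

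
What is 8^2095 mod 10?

2

Powers of 8 mod 10 repeat with period 4: 8, 4, 2, 6.
2095 leaves remainder 3 on division by 4, so 8^2095 ends in 2.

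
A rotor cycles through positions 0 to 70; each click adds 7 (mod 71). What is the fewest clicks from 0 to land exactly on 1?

7·61 = 427 = 6·71 + 1, so 7⁻¹ ≡ 61 (mod 71).

61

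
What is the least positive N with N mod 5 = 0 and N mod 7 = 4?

x ≡ 0 (mod 5) gives x ∈ {0, 5, 10, 15, 20, 25}.
The first of these with x mod 7 = 4 is 25.

25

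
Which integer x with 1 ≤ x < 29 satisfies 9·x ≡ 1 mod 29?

9·13 = 117 = 4·29 + 1, so 9⁻¹ ≡ 13 (mod 29).

13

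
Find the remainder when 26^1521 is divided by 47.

45

Successive squares of 26 mod 47: 26^1≡26, 26^2≡18, 26^4≡42, 26^8≡25, 26^16≡14, 26^32≡8, 26^64≡17, 26^128≡7, 26^256≡2, 26^512≡4, 26^1024≡16.
Since 1521 = 1 + 16 + 32 + 64 + 128 + 256 + 1024 in binary, 26^1521 ≡ 26·14·8·17·7·2·16 ≡ 45 (mod 47).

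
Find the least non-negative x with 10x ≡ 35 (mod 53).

The inverse of 10 mod 53 is 16 (since 10·16 = 160 ≡ 1).
Multiplying both sides by 16: x ≡ 16·35 = 560 ≡ 30 (mod 53).
Check: 10·30 = 300 = 5·53 + 35.

30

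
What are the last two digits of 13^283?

By repeated squaring mod 100: 13^1≡13, 13^2≡69, 13^4≡61, 13^8≡21, 13^16≡41, 13^32≡81, 13^64≡61, 13^128≡21, 13^256≡41.
Since 283 = 1 + 2 + 8 + 16 + 256 in binary, 13^283 ≡ 13·69·21·41·41 ≡ 97 (mod 100).

97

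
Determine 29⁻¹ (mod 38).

21

29·21 = 609 = 16·38 + 1, so 29⁻¹ ≡ 21 (mod 38).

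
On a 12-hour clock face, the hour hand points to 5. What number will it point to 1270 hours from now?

Dividing 1270 by 12 gives quotient 105 and remainder 10.
5 + 10 → 3 on a 12-hour dial.

3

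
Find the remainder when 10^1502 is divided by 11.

Square-and-reduce mod 11: 10^1≡10, 10^2≡1, 10^4≡1, 10^8≡1, 10^16≡1, 10^32≡1, 10^64≡1, 10^128≡1, 10^256≡1, 10^512≡1, 10^1024≡1.
1502 = 2 + 4 + 8 + 16 + 64 + 128 + 256 + 1024, so 10^1502 ≡ 1·1·1·1·1·1·1·1 ≡ 1 (mod 11).

1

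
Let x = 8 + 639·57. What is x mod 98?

73

639·57 = 36423.
36423 − 371·98 = 65, so 36423 ≡ 65 (mod 98).
(8 + 65) mod 98 = 73.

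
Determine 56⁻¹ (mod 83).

43

83 = 1·56 + 27
56 = 2·27 + 2
27 = 13·2 + 1
2 = 2·1 + 0
Back-substituting gives 56·43 ≡ 1 (mod 83).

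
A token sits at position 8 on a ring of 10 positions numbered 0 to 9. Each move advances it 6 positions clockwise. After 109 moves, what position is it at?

2

109·6 = 654.
654 mod 10 = 4 (since 65·10 = 650).
(8 + 4) mod 10 = 2.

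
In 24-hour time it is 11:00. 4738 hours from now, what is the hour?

4738 mod 24 = 10 (since 197·24 = 4728).
(11 + 10) mod 24 = 21.

21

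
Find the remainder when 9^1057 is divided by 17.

9

Successive squares of 9 mod 17: 9^1≡9, 9^2≡13, 9^4≡16, 9^8≡1, 9^16≡1, 9^32≡1, 9^64≡1, 9^128≡1, 9^256≡1, 9^512≡1, 9^1024≡1.
Since 1057 = 1 + 32 + 1024 in binary, 9^1057 ≡ 9·1·1 ≡ 9 (mod 17).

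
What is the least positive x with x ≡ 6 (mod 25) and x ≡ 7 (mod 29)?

Since 29·19 ≡ 1 (mod 25), take x = 7 + 29·((6−7)·19 mod 25) = 7 + 29·6 = 181.
Check: 181 mod 25 = 6, 181 mod 29 = 7.

181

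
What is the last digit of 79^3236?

1

Last digits of 9^n: 9, 1 (period 2).
3236 leaves remainder 0 on division by 2, so 79^3236 ends in 1.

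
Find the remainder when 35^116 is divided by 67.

54

Square-and-reduce mod 67: 35^1≡35, 35^2≡19, 35^4≡26, 35^8≡6, 35^16≡36, 35^32≡23, 35^64≡60.
Since 116 = 4 + 16 + 32 + 64 in binary, 35^116 ≡ 26·36·23·60 ≡ 54 (mod 67).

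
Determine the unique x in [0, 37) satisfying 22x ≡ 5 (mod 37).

12

22⁻¹ ≡ 32 (mod 37) because 22·32 = 704 = 19·37 + 1.
Multiplying both sides by 32: x ≡ 32·5 = 160 ≡ 12 (mod 37).
Check: 22·12 = 264 = 7·37 + 5.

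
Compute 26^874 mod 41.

33

By repeated squaring mod 41: 26^1≡26, 26^2≡20, 26^4≡31, 26^8≡18, 26^16≡37, 26^32≡16, 26^64≡10, 26^128≡18, 26^256≡37, 26^512≡16.
Since 874 = 2 + 8 + 32 + 64 + 256 + 512 in binary, 26^874 ≡ 20·18·16·10·37·16 ≡ 33 (mod 41).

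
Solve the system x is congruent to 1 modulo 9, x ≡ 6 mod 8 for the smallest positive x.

46

x ≡ 6 (mod 8) gives x ∈ {6, 14, 22, 30, 38, 46}.
The first of these with x mod 9 = 1 is 46.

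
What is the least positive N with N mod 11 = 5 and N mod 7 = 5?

x ≡ 5 (mod 7) gives x ∈ {5}.
The first of these with x mod 11 = 5 is 5.

5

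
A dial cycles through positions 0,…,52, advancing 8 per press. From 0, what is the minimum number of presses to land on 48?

6

The inverse of 8 mod 53 is 20 (since 8·20 = 160 ≡ 1).
Multiplying both sides by 20: x ≡ 20·48 = 960 ≡ 6 (mod 53).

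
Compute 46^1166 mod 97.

By repeated squaring mod 97: 46^1≡46, 46^2≡79, 46^4≡33, 46^8≡22, 46^16≡96, 46^32≡1, 46^64≡1, 46^128≡1, 46^256≡1, 46^512≡1, 46^1024≡1.
Since 1166 = 2 + 4 + 8 + 128 + 1024 in binary, 46^1166 ≡ 79·33·22·1·1 ≡ 27 (mod 97).

27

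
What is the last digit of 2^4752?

Powers of 2 mod 10 repeat with period 4: 2, 4, 8, 6.
4752 mod 4 = 0, so the last digit matches 2^4 = 6.

6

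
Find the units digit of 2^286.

Powers of 2 mod 10 repeat with period 4: 2, 4, 8, 6.
286 leaves remainder 2 on division by 4, so 2^286 ends in 4.

4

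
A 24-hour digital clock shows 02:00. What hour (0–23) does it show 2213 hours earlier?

21

Dividing 2213 by 24 gives quotient 92 and remainder 5.
(2 − 5) mod 24 = 21.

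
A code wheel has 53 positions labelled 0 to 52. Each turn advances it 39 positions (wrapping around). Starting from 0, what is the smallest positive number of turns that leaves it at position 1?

53 = 1·39 + 14
39 = 2·14 + 11
14 = 1·11 + 3
11 = 3·3 + 2
3 = 1·2 + 1
2 = 2·1 + 0
Back-substituting gives 39·34 ≡ 1 (mod 53).

34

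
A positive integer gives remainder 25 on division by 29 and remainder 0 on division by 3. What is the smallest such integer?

54

x ≡ 0 (mod 3) gives x ∈ {0, 3, 6, 9, 12, 15, 18, 21, …}.
The first of these with x mod 29 = 25 is 54.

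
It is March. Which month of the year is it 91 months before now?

Dividing 91 by 12 gives quotient 7 and remainder 7.
March − 7 months → August.

August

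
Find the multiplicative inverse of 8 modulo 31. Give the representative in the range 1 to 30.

4

31 = 3·8 + 7
8 = 1·7 + 1
7 = 7·1 + 0
Back-substituting gives 8·4 ≡ 1 (mod 31).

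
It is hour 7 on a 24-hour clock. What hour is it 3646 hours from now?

Dividing 3646 by 24 gives quotient 151 and remainder 22.
(7 + 22) mod 24 = 5.

5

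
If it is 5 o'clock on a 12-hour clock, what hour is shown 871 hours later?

Dividing 871 by 12 gives quotient 72 and remainder 7.
5 + 7 → 12 on a 12-hour dial.

12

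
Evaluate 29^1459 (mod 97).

57

Successive squares of 29 mod 97: 29^1≡29, 29^2≡65, 29^4≡54, 29^8≡6, 29^16≡36, 29^32≡35, 29^64≡61, 29^128≡35, 29^256≡61, 29^512≡35, 29^1024≡61.
1459 = 1 + 2 + 16 + 32 + 128 + 256 + 1024, so 29^1459 ≡ 29·65·36·35·35·61·61 ≡ 57 (mod 97).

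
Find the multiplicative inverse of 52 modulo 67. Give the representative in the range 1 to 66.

67 = 1·52 + 15
52 = 3·15 + 7
15 = 2·7 + 1
7 = 7·1 + 0
Back-substituting gives 52·58 ≡ 1 (mod 67).

58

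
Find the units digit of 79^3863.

9

The units digit of 79^n cycles with period 2: 9, 1, …
3863 mod 2 = 1, so the last digit matches 9^1 = 9.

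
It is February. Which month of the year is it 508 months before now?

October

508 = 42·12 + 4, so 508 mod 12 = 4.
February − 4 months → October.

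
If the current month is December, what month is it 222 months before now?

June

222 = 18·12 + 6, so 222 mod 12 = 6.
December − 6 months → June.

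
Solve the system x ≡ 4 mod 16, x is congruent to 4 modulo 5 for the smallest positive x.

4

x ≡ 4 (mod 5) gives x ∈ {4}.
The first of these with x mod 16 = 4 is 4.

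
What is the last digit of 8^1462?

4

Powers of 8 mod 10 repeat with period 4: 8, 4, 2, 6.
1462 mod 4 = 2, so the last digit matches 8^2 = 4.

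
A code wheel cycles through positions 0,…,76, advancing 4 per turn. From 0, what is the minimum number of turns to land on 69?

75

4⁻¹ ≡ 58 (mod 77) because 4·58 = 232 = 3·77 + 1.
Multiplying both sides by 58: x ≡ 58·69 = 4002 ≡ 75 (mod 77).
Check: 4·75 = 300 = 3·77 + 69.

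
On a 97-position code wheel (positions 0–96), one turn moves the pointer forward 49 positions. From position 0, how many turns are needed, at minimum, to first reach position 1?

97 = 1·49 + 48
49 = 1·48 + 1
48 = 48·1 + 0
Back-substituting gives 49·2 ≡ 1 (mod 97).

2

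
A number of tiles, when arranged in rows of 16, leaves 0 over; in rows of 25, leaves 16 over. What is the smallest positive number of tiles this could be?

Since 25·9 ≡ 1 (mod 16), take x = 16 + 25·((0−16)·9 mod 16) = 16 + 25·0 = 16.
Check: 16 mod 16 = 0, 16 mod 25 = 16.

16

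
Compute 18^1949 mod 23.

By repeated squaring mod 23: 18^1≡18, 18^2≡2, 18^4≡4, 18^8≡16, 18^16≡3, 18^32≡9, 18^64≡12, 18^128≡6, 18^256≡13, 18^512≡8, 18^1024≡18.
1949 = 1 + 4 + 8 + 16 + 128 + 256 + 512 + 1024, so 18^1949 ≡ 18·4·16·3·6·13·8·18 ≡ 2 (mod 23).

2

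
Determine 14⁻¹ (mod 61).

61 = 4·14 + 5
14 = 2·5 + 4
5 = 1·4 + 1
4 = 4·1 + 0
Back-substituting gives 14·48 ≡ 1 (mod 61).

48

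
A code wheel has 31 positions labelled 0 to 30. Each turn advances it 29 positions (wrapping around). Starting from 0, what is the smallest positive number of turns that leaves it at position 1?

15

29·15 = 435 = 14·31 + 1, so 29⁻¹ ≡ 15 (mod 31).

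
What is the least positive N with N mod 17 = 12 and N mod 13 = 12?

Since 13·4 ≡ 1 (mod 17), take x = 12 + 13·((12−12)·4 mod 17) = 12 + 13·0 = 12.
Check: 12 mod 17 = 12, 12 mod 13 = 12.

12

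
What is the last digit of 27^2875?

3

The units digit of 27^n cycles with period 4: 7, 9, 3, 1, …
2875 mod 4 = 3, so the last digit matches 7^3 = 3.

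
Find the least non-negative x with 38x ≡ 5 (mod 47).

38⁻¹ ≡ 26 (mod 47) because 38·26 = 988 = 21·47 + 1.
Multiplying both sides by 26: x ≡ 26·5 = 130 ≡ 36 (mod 47).

36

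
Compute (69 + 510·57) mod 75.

510·57 = 29070.
29070 = 387·75 + 45, so 29070 mod 75 = 45.
(69 + 45) mod 75 = 39.

39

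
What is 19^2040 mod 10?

Last digits of 9^n: 9, 1 (period 2).
2040 leaves remainder 0 on division by 2, so 19^2040 ends in 1.

1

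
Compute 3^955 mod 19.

Square-and-reduce mod 19: 3^1≡3, 3^2≡9, 3^4≡5, 3^8≡6, 3^16≡17, 3^32≡4, 3^64≡16, 3^128≡9, 3^256≡5, 3^512≡6.
Since 955 = 1 + 2 + 8 + 16 + 32 + 128 + 256 + 512 in binary, 3^955 ≡ 3·9·6·17·4·9·5·6 ≡ 3 (mod 19).

3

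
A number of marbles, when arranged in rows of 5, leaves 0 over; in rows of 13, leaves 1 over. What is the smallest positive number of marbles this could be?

40

x ≡ 0 (mod 5) gives x ∈ {0, 5, 10, 15, 20, 25, 30, 35, …}.
The first of these with x mod 13 = 1 is 40.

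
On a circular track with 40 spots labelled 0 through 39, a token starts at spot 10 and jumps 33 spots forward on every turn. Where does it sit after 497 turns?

497·33 = 16401.
Dividing 16401 by 40 gives quotient 410 and remainder 1.
(10 + 1) mod 40 = 11.

11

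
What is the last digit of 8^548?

Last digits of 8^n: 8, 4, 2, 6 (period 4).
548 mod 4 = 0, so the last digit matches 8^4 = 6.

6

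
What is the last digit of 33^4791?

7

Last digits of 3^n: 3, 9, 7, 1 (period 4).
4791 mod 4 = 3, so the last digit matches 3^3 = 7.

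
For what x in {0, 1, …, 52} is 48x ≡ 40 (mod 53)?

45

48⁻¹ ≡ 21 (mod 53) because 48·21 = 1008 = 19·53 + 1.
Multiplying both sides by 21: x ≡ 21·40 = 840 ≡ 45 (mod 53).
Check: 48·45 = 2160 = 40·53 + 40.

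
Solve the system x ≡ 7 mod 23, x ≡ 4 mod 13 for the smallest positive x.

x ≡ 4 (mod 13) gives x ∈ {4, 17, 30}.
The first of these with x mod 23 = 7 is 30.

30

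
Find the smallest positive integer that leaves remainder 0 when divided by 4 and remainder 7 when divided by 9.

x ≡ 0 (mod 4) gives x ∈ {0, 4, 8, 12, 16}.
The first of these with x mod 9 = 7 is 16.

16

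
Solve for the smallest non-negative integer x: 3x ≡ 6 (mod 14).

2

The inverse of 3 mod 14 is 5 (since 3·5 = 15 ≡ 1).
Multiplying both sides by 5: x ≡ 5·6 = 30 ≡ 2 (mod 14).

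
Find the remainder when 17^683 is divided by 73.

30

Square-and-reduce mod 73: 17^1≡17, 17^2≡70, 17^4≡9, 17^8≡8, 17^16≡64, 17^32≡8, 17^64≡64, 17^128≡8, 17^256≡64, 17^512≡8.
683 = 1 + 2 + 8 + 32 + 128 + 512, so 17^683 ≡ 17·70·8·8·8·8 ≡ 30 (mod 73).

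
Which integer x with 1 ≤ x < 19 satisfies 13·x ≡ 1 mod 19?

3

19 = 1·13 + 6
13 = 2·6 + 1
6 = 6·1 + 0
Back-substituting gives 13·3 ≡ 1 (mod 19).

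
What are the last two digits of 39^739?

59

Successive squares of 39 mod 100: 39^1≡39, 39^2≡21, 39^4≡41, 39^8≡81, 39^16≡61, 39^32≡21, 39^64≡41, 39^128≡81, 39^256≡61, 39^512≡21.
Since 739 = 1 + 2 + 32 + 64 + 128 + 512 in binary, 39^739 ≡ 39·21·21·41·81·21 ≡ 59 (mod 100).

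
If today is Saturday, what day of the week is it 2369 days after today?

2369 = 338·7 + 3, so 2369 mod 7 = 3.
Saturday + 3 days → Tuesday.

Tuesday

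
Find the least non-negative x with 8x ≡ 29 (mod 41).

The inverse of 8 mod 41 is 36 (since 8·36 = 288 ≡ 1).
So x ≡ 36·29 = 1044 ≡ 19 (mod 41).
Check: 8·19 = 152 = 3·41 + 29.

19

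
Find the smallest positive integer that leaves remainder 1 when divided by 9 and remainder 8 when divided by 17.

127

Since 17·8 ≡ 1 (mod 9), take x = 8 + 17·((1−8)·8 mod 9) = 8 + 17·7 = 127.
Check: 127 mod 9 = 1, 127 mod 17 = 8.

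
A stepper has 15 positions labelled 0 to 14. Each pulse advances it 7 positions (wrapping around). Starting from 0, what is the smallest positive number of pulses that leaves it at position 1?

13

15 = 2·7 + 1
7 = 7·1 + 0
Back-substituting gives 7·13 ≡ 1 (mod 15).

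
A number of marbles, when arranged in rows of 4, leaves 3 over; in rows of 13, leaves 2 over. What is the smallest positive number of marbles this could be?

15

Since 13·1 ≡ 1 (mod 4), take x = 2 + 13·((3−2)·1 mod 4) = 2 + 13·1 = 15.
Check: 15 mod 4 = 3, 15 mod 13 = 2.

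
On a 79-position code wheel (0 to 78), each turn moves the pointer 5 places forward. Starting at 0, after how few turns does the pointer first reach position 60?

5⁻¹ ≡ 16 (mod 79) because 5·16 = 80 = 1·79 + 1.
So x ≡ 16·60 = 960 ≡ 12 (mod 79).
Check: 5·12 = 60 = 0·79 + 60.

12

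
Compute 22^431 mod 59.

25

By repeated squaring mod 59: 22^1≡22, 22^2≡12, 22^4≡26, 22^8≡27, 22^16≡21, 22^32≡28, 22^64≡17, 22^128≡53, 22^256≡36.
Since 431 = 1 + 2 + 4 + 8 + 32 + 128 + 256 in binary, 22^431 ≡ 22·12·26·27·28·53·36 ≡ 25 (mod 59).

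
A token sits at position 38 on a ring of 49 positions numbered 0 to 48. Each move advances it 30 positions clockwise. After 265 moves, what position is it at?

265·30 = 7950.
7950 − 162·49 = 12, so 7950 ≡ 12 (mod 49).
(38 + 12) mod 49 = 1.

1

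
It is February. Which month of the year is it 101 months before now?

September

101 mod 12 = 5 (since 8·12 = 96).
February − 5 months → September.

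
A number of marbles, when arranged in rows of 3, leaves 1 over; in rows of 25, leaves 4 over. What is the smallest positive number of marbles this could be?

4

x ≡ 1 (mod 3) gives x ∈ {1, 4}.
The first of these with x mod 25 = 4 is 4.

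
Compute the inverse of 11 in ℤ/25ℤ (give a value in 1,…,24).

16

11·16 = 176 = 7·25 + 1, so 11⁻¹ ≡ 16 (mod 25).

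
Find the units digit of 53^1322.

The units digit of 53^n cycles with period 4: 3, 9, 7, 1, …
1322 mod 4 = 2, so the last digit matches 3^2 = 9.

9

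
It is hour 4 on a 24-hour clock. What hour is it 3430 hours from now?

3430 = 142·24 + 22, so 3430 mod 24 = 22.
(4 + 22) mod 24 = 2.

2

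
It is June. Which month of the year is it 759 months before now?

759 = 63·12 + 3, so 759 mod 12 = 3.
June − 3 months → March.

March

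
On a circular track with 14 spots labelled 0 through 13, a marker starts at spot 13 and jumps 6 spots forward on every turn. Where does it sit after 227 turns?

3

227·6 = 1362.
1362 − 97·14 = 4, so 1362 ≡ 4 (mod 14).
(13 + 4) mod 14 = 3.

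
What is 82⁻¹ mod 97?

97 = 1·82 + 15
82 = 5·15 + 7
15 = 2·7 + 1
7 = 7·1 + 0
Back-substituting gives 82·84 ≡ 1 (mod 97).

84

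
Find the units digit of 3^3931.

7

Powers of 3 mod 10 repeat with period 4: 3, 9, 7, 1.
3931 leaves remainder 3 on division by 4, so 3^3931 ends in 7.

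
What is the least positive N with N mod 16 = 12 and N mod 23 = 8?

284

x ≡ 12 (mod 16) gives x ∈ {12, 28, 44, 60, 76, 92, 108, 124, …}.
The first of these with x mod 23 = 8 is 284.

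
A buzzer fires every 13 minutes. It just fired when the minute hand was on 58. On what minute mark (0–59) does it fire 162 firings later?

4

162·13 = 2106.
2106 − 35·60 = 6, so 2106 ≡ 6 (mod 60).
(58 + 6) mod 60 = 4.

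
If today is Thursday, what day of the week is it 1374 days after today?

Saturday

1374 mod 7 = 2 (since 196·7 = 1372).
Thursday + 2 days → Saturday.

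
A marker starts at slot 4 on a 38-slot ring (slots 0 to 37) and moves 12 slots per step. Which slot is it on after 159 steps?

159·12 = 1908.
1908 − 50·38 = 8, so 1908 ≡ 8 (mod 38).
(4 + 8) mod 38 = 12.

12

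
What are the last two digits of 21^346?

Successive squares of 21 mod 100: 21^1≡21, 21^2≡41, 21^4≡81, 21^8≡61, 21^16≡21, 21^32≡41, 21^64≡81, 21^128≡61, 21^256≡21.
346 = 2 + 8 + 16 + 64 + 256, so 21^346 ≡ 41·61·21·81·21 ≡ 21 (mod 100).

21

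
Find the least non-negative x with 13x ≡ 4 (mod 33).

13⁻¹ ≡ 28 (mod 33) because 13·28 = 364 = 11·33 + 1.
So x ≡ 28·4 = 112 ≡ 13 (mod 33).

13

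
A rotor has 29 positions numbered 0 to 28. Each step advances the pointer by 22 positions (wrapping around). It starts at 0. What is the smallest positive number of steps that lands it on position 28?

22⁻¹ ≡ 4 (mod 29) because 22·4 = 88 = 3·29 + 1.
Multiplying both sides by 4: x ≡ 4·28 = 112 ≡ 25 (mod 29).

25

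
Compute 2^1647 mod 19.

Successive squares of 2 mod 19: 2^1≡2, 2^2≡4, 2^4≡16, 2^8≡9, 2^16≡5, 2^32≡6, 2^64≡17, 2^128≡4, 2^256≡16, 2^512≡9, 2^1024≡5.
Since 1647 = 1 + 2 + 4 + 8 + 32 + 64 + 512 + 1024 in binary, 2^1647 ≡ 2·4·16·9·6·17·9·5 ≡ 18 (mod 19).

18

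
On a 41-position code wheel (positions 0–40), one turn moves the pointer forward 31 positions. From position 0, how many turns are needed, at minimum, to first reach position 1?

31·4 = 124 = 3·41 + 1, so 31⁻¹ ≡ 4 (mod 41).

4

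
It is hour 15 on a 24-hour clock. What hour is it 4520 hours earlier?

Dividing 4520 by 24 gives quotient 188 and remainder 8.
(15 − 8) mod 24 = 7.

7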